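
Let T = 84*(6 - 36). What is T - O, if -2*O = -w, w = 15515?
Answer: -20555/2 ≈ -10278.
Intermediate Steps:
T = -2520 (T = 84*(-30) = -2520)
O = 15515/2 (O = -(-1)*15515/2 = -1/2*(-15515) = 15515/2 ≈ 7757.5)
T - O = -2520 - 1*15515/2 = -2520 - 15515/2 = -20555/2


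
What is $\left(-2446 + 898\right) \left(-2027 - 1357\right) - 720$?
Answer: $5237712$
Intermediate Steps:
$\left(-2446 + 898\right) \left(-2027 - 1357\right) - 720 = \left(-1548\right) \left(-3384\right) - 720 = 5238432 - 720 = 5237712$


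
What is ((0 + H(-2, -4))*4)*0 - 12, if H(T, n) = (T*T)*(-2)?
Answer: -12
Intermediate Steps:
H(T, n) = -2*T² (H(T, n) = T²*(-2) = -2*T²)
((0 + H(-2, -4))*4)*0 - 12 = ((0 - 2*(-2)²)*4)*0 - 12 = ((0 - 2*4)*4)*0 - 12 = ((0 - 8)*4)*0 - 12 = -8*4*0 - 12 = -32*0 - 12 = 0 - 12 = -12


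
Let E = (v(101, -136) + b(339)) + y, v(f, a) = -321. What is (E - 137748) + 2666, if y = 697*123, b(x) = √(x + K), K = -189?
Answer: -49672 + 5*√6 ≈ -49660.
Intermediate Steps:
b(x) = √(-189 + x) (b(x) = √(x - 189) = √(-189 + x))
y = 85731
E = 85410 + 5*√6 (E = (-321 + √(-189 + 339)) + 85731 = (-321 + √150) + 85731 = (-321 + 5*√6) + 85731 = 85410 + 5*√6 ≈ 85422.)
(E - 137748) + 2666 = ((85410 + 5*√6) - 137748) + 2666 = (-52338 + 5*√6) + 2666 = -49672 + 5*√6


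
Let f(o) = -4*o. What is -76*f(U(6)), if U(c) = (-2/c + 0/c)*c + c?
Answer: 1216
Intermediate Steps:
U(c) = -2 + c (U(c) = (-2/c + 0)*c + c = (-2/c)*c + c = -2 + c)
-76*f(U(6)) = -(-304)*(-2 + 6) = -(-304)*4 = -76*(-16) = 1216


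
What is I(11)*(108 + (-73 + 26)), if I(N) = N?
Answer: 671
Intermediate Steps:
I(11)*(108 + (-73 + 26)) = 11*(108 + (-73 + 26)) = 11*(108 - 47) = 11*61 = 671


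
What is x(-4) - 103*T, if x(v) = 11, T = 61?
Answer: -6272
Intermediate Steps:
x(-4) - 103*T = 11 - 103*61 = 11 - 6283 = -6272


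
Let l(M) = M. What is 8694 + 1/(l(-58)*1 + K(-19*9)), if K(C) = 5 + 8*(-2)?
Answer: 599885/69 ≈ 8694.0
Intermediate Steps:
K(C) = -11 (K(C) = 5 - 16 = -11)
8694 + 1/(l(-58)*1 + K(-19*9)) = 8694 + 1/(-58*1 - 11) = 8694 + 1/(-58 - 11) = 8694 + 1/(-69) = 8694 - 1/69 = 599885/69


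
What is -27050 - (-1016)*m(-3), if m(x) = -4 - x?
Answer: -28066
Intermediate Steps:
-27050 - (-1016)*m(-3) = -27050 - (-1016)*(-4 - 1*(-3)) = -27050 - (-1016)*(-4 + 3) = -27050 - (-1016)*(-1) = -27050 - 1*1016 = -27050 - 1016 = -28066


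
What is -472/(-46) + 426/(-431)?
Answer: 91918/9913 ≈ 9.2725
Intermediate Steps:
-472/(-46) + 426/(-431) = -472*(-1/46) + 426*(-1/431) = 236/23 - 426/431 = 91918/9913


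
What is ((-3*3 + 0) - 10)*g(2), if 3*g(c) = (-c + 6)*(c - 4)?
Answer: 152/3 ≈ 50.667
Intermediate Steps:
g(c) = (-4 + c)*(6 - c)/3 (g(c) = ((-c + 6)*(c - 4))/3 = ((6 - c)*(-4 + c))/3 = ((-4 + c)*(6 - c))/3 = (-4 + c)*(6 - c)/3)
((-3*3 + 0) - 10)*g(2) = ((-3*3 + 0) - 10)*(-8 - ⅓*2² + (10/3)*2) = ((-9 + 0) - 10)*(-8 - ⅓*4 + 20/3) = (-9 - 10)*(-8 - 4/3 + 20/3) = -19*(-8/3) = 152/3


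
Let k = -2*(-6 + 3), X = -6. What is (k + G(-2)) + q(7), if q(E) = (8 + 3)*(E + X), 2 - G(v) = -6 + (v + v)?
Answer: 29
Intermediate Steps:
G(v) = 8 - 2*v (G(v) = 2 - (-6 + (v + v)) = 2 - (-6 + 2*v) = 2 + (6 - 2*v) = 8 - 2*v)
q(E) = -66 + 11*E (q(E) = (8 + 3)*(E - 6) = 11*(-6 + E) = -66 + 11*E)
k = 6 (k = -2*(-3) = 6)
(k + G(-2)) + q(7) = (6 + (8 - 2*(-2))) + (-66 + 11*7) = (6 + (8 + 4)) + (-66 + 77) = (6 + 12) + 11 = 18 + 11 = 29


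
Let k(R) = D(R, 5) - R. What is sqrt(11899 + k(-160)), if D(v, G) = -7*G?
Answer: 6*sqrt(334) ≈ 109.65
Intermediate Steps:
k(R) = -35 - R (k(R) = -7*5 - R = -35 - R)
sqrt(11899 + k(-160)) = sqrt(11899 + (-35 - 1*(-160))) = sqrt(11899 + (-35 + 160)) = sqrt(11899 + 125) = sqrt(12024) = 6*sqrt(334)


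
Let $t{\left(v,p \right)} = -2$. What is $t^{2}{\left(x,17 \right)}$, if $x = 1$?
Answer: $4$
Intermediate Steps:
$t^{2}{\left(x,17 \right)} = \left(-2\right)^{2} = 4$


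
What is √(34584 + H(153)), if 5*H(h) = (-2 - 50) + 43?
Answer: √864555/5 ≈ 185.96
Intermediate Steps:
H(h) = -9/5 (H(h) = ((-2 - 50) + 43)/5 = (-52 + 43)/5 = (⅕)*(-9) = -9/5)
√(34584 + H(153)) = √(34584 - 9/5) = √(172911/5) = √864555/5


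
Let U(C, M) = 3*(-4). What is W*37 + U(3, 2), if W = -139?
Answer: -5155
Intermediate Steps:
U(C, M) = -12
W*37 + U(3, 2) = -139*37 - 12 = -5143 - 12 = -5155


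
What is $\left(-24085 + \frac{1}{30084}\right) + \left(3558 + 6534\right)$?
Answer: $- \frac{420965411}{30084} \approx -13993.0$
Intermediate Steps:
$\left(-24085 + \frac{1}{30084}\right) + \left(3558 + 6534\right) = \left(-24085 + \frac{1}{30084}\right) + 10092 = - \frac{724573139}{30084} + 10092 = - \frac{420965411}{30084}$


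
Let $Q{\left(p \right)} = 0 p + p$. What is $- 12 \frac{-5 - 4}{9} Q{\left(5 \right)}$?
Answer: $60$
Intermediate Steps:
$Q{\left(p \right)} = p$ ($Q{\left(p \right)} = 0 + p = p$)
$- 12 \frac{-5 - 4}{9} Q{\left(5 \right)} = - 12 \frac{-5 - 4}{9} \cdot 5 = - 12 \left(\left(-9\right) \frac{1}{9}\right) 5 = \left(-12\right) \left(-1\right) 5 = 12 \cdot 5 = 60$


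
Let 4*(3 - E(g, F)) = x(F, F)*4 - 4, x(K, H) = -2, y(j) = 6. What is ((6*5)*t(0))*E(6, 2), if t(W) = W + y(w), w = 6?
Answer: 1080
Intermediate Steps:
E(g, F) = 6 (E(g, F) = 3 - (-2*4 - 4)/4 = 3 - (-8 - 4)/4 = 3 - ¼*(-12) = 3 + 3 = 6)
t(W) = 6 + W (t(W) = W + 6 = 6 + W)
((6*5)*t(0))*E(6, 2) = ((6*5)*(6 + 0))*6 = (30*6)*6 = 180*6 = 1080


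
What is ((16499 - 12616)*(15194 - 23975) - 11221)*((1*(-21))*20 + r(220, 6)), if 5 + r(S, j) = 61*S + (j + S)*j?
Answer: -489481669244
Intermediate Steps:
r(S, j) = -5 + 61*S + j*(S + j) (r(S, j) = -5 + (61*S + (j + S)*j) = -5 + (61*S + (S + j)*j) = -5 + (61*S + j*(S + j)) = -5 + 61*S + j*(S + j))
((16499 - 12616)*(15194 - 23975) - 11221)*((1*(-21))*20 + r(220, 6)) = ((16499 - 12616)*(15194 - 23975) - 11221)*((1*(-21))*20 + (-5 + 6² + 61*220 + 220*6)) = (3883*(-8781) - 11221)*(-21*20 + (-5 + 36 + 13420 + 1320)) = (-34096623 - 11221)*(-420 + 14771) = -34107844*14351 = -489481669244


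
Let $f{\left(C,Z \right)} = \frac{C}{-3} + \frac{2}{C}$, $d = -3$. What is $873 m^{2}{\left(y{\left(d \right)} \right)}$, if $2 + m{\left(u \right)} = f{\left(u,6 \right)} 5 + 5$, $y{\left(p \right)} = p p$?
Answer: $\frac{931588}{9} \approx 1.0351 \cdot 10^{5}$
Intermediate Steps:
$f{\left(C,Z \right)} = \frac{2}{C} - \frac{C}{3}$ ($f{\left(C,Z \right)} = C \left(- \frac{1}{3}\right) + \frac{2}{C} = - \frac{C}{3} + \frac{2}{C} = \frac{2}{C} - \frac{C}{3}$)
$y{\left(p \right)} = p^{2}$
$m{\left(u \right)} = 3 + \frac{10}{u} - \frac{5 u}{3}$ ($m{\left(u \right)} = -2 + \left(\left(\frac{2}{u} - \frac{u}{3}\right) 5 + 5\right) = -2 - \left(-5 - \frac{10}{u} + \frac{5 u}{3}\right) = -2 + \left(5 + \frac{10}{u} - \frac{5 u}{3}\right) = 3 + \frac{10}{u} - \frac{5 u}{3}$)
$873 m^{2}{\left(y{\left(d \right)} \right)} = 873 \left(3 + \frac{10}{\left(-3\right)^{2}} - \frac{5 \left(-3\right)^{2}}{3}\right)^{2} = 873 \left(3 + \frac{10}{9} - 15\right)^{2} = 873 \left(- \frac{98}{9}\right)^{2} = 873 \cdot \frac{9604}{81} = \frac{931588}{9}$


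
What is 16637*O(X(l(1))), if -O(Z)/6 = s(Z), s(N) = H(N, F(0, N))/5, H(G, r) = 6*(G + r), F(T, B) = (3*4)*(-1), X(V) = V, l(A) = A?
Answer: 6588252/5 ≈ 1.3177e+6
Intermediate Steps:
F(T, B) = -12 (F(T, B) = 12*(-1) = -12)
H(G, r) = 6*G + 6*r
s(N) = -72/5 + 6*N/5 (s(N) = (6*N + 6*(-12))/5 = (6*N - 72)*(⅕) = (-72 + 6*N)*(⅕) = -72/5 + 6*N/5)
O(Z) = 432/5 - 36*Z/5 (O(Z) = -6*(-72/5 + 6*Z/5) = 432/5 - 36*Z/5)
16637*O(X(l(1))) = 16637*(432/5 - 36/5*1) = 16637*(432/5 - 36/5) = 16637*(396/5) = 6588252/5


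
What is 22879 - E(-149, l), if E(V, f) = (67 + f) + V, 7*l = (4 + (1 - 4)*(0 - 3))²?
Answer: 160558/7 ≈ 22937.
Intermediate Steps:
l = 169/7 (l = (4 + (1 - 4)*(0 - 3))²/7 = (4 - 3*(-3))²/7 = (4 + 9)²/7 = (⅐)*13² = (⅐)*169 = 169/7 ≈ 24.143)
E(V, f) = 67 + V + f
22879 - E(-149, l) = 22879 - (67 - 149 + 169/7) = 22879 - 1*(-405/7) = 22879 + 405/7 = 160558/7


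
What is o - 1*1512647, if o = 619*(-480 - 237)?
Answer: -1956470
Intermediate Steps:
o = -443823 (o = 619*(-717) = -443823)
o - 1*1512647 = -443823 - 1*1512647 = -443823 - 1512647 = -1956470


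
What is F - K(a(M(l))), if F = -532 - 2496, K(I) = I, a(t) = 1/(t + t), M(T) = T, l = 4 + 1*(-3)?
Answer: -6057/2 ≈ -3028.5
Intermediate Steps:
l = 1 (l = 4 - 3 = 1)
a(t) = 1/(2*t)
F = -3028
F - K(a(M(l))) = -3028 - 1/(2*1) = -3028 - 1/2 = -6057/2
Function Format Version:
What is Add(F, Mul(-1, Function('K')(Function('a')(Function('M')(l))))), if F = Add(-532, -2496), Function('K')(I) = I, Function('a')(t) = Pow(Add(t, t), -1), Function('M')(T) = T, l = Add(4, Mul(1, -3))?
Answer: Rational(-6057, 2) ≈ -3028.5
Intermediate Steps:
l = 1 (l = Add(4, -3) = 1)
Function('a')(t) = Mul(Rational(1, 2), Pow(t, -1)) (Function('a')(t) = Pow(Mul(2, t), -1) = Mul(Rational(1, 2), Pow(t, -1)))
F = -3028
Add(F, Mul(-1, Function('K')(Function('a')(Function('M')(l))))) = Add(-3028, Mul(-1, Mul(Rational(1, 2), Pow(1, -1)))) = Add(-3028, Mul(-1, Mul(Rational(1, 2), 1))) = Add(-3028, Mul(-1, Rational(1, 2))) = Add(-3028, Rational(-1, 2)) = Rational(-6057, 2)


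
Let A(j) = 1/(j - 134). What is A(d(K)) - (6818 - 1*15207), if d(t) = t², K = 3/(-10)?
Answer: 112336999/13391 ≈ 8389.0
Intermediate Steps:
K = -3/10 (K = 3*(-⅒) = -3/10 ≈ -0.30000)
A(j) = 1/(-134 + j)
A(d(K)) - (6818 - 1*15207) = 1/(-134 + (-3/10)²) - (6818 - 1*15207) = 1/(-134 + 9/100) - (6818 - 15207) = 1/(-13391/100) - 1*(-8389) = -100/13391 + 8389 = 112336999/13391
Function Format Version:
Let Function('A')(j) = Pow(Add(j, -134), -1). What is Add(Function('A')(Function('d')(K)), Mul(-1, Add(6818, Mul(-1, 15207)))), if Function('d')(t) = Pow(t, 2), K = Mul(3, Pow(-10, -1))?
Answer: Rational(112336999, 13391) ≈ 8389.0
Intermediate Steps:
K = Rational(-3, 10) (K = Mul(3, Rational(-1, 10)) = Rational(-3, 10) ≈ -0.30000)
Function('A')(j) = Pow(Add(-134, j), -1)
Add(Function('A')(Function('d')(K)), Mul(-1, Add(6818, Mul(-1, 15207)))) = Add(Pow(Add(-134, Pow(Rational(-3, 10), 2)), -1), Mul(-1, Add(6818, Mul(-1, 15207)))) = Add(Pow(Add(-134, Rational(9, 100)), -1), Mul(-1, Add(6818, -15207))) = Add(Pow(Rational(-13391, 100), -1), Mul(-1, -8389)) = Add(Rational(-100, 13391), 8389) = Rational(112336999, 13391)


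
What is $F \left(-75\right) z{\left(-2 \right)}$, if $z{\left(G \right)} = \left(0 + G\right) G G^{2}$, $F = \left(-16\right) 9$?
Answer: $172800$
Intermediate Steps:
$F = -144$
$z{\left(G \right)} = G^{4}$ ($z{\left(G \right)} = G G G^{2} = G^{2} G^{2} = G^{4}$)
$F \left(-75\right) z{\left(-2 \right)} = \left(-144\right) \left(-75\right) \left(-2\right)^{4} = 10800 \cdot 16 = 172800$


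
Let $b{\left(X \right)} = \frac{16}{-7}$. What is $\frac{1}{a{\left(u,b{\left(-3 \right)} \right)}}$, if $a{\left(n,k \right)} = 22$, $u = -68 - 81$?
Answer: $\frac{1}{22} \approx 0.045455$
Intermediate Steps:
$b{\left(X \right)} = - \frac{16}{7}$ ($b{\left(X \right)} = 16 \left(- \frac{1}{7}\right) = - \frac{16}{7}$)
$u = -149$ ($u = -68 - 81 = -149$)
$\frac{1}{a{\left(u,b{\left(-3 \right)} \right)}} = \frac{1}{22}$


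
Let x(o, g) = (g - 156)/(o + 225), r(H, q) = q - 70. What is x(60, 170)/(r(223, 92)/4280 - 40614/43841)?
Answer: -37527896/703801059 ≈ -0.053322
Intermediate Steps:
r(H, q) = -70 + q
x(o, g) = (-156 + g)/(225 + o)
x(60, 170)/(r(223, 92)/4280 - 40614/43841) = ((-156 + 170)/(225 + 60))/((-70 + 92)/4280 - 40614/43841) = (14/285)/(22*(1/4280) - 40614*1/43841) = ((1/285)*14)/(11/2140 - 5802/6263) = 14/(285*(-12347387/13402820)) = (14/285)*(-13402820/12347387) = -37527896/703801059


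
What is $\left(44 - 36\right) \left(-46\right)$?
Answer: $-368$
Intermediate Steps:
$\left(44 - 36\right) \left(-46\right) = 8 \left(-46\right) = -368$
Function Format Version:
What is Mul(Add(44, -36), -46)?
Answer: -368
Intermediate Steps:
Mul(Add(44, -36), -46) = Mul(8, -46) = -368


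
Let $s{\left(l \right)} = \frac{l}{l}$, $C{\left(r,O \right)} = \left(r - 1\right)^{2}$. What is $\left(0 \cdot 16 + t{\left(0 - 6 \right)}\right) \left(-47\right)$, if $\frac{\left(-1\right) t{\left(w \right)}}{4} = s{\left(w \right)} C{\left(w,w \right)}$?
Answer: $9212$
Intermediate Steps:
$C{\left(r,O \right)} = \left(-1 + r\right)^{2}$
$s{\left(l \right)} = 1$
$t{\left(w \right)} = - 4 \left(-1 + w\right)^{2}$ ($t{\left(w \right)} = - 4 \cdot 1 \left(-1 + w\right)^{2} = - 4 \left(-1 + w\right)^{2}$)
$\left(0 \cdot 16 + t{\left(0 - 6 \right)}\right) \left(-47\right) = \left(0 \cdot 16 - 4 \left(-1 + \left(0 - 6\right)\right)^{2}\right) \left(-47\right) = \left(0 - 4 \left(-1 - 6\right)^{2}\right) \left(-47\right) = \left(0 - 4 \left(-7\right)^{2}\right) \left(-47\right) = \left(0 - 196\right) \left(-47\right) = \left(-196\right) \left(-47\right) = 9212$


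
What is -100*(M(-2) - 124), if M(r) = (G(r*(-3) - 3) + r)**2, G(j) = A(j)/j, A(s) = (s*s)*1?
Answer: 12300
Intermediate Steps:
A(s) = s**2 (A(s) = s**2*1 = s**2)
G(j) = j (G(j) = j**2/j = j)
M(r) = (-3 - 2*r)**2 (M(r) = ((r*(-3) - 3) + r)**2 = ((-3*r - 3) + r)**2 = ((-3 - 3*r) + r)**2 = (-3 - 2*r)**2)
-100*(M(-2) - 124) = -100*((3 + 2*(-2))**2 - 124) = -100*((3 - 4)**2 - 124) = -100*((-1)**2 - 124) = -100*(1 - 124) = -100*(-123) = 12300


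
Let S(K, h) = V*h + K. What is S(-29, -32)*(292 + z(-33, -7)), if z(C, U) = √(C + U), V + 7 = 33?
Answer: -251412 - 1722*I*√10 ≈ -2.5141e+5 - 5445.4*I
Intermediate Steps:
V = 26 (V = -7 + 33 = 26)
S(K, h) = K + 26*h (S(K, h) = 26*h + K = K + 26*h)
S(-29, -32)*(292 + z(-33, -7)) = (-29 + 26*(-32))*(292 + √(-33 - 7)) = (-29 - 832)*(292 + √(-40)) = -861*(292 + 2*I*√10) = -251412 - 1722*I*√10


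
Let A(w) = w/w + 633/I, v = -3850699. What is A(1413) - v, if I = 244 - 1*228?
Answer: 61611833/16 ≈ 3.8507e+6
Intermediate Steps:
I = 16 (I = 244 - 228 = 16)
A(w) = 649/16 (A(w) = w/w + 633/16 = 1 + 633*(1/16) = 1 + 633/16 = 649/16)
A(1413) - v = 649/16 - 1*(-3850699) = 649/16 + 3850699 = 61611833/16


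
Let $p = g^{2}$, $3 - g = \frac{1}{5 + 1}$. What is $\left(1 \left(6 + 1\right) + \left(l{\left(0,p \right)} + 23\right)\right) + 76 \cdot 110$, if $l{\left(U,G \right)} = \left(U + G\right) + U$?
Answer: $\frac{302329}{36} \approx 8398.0$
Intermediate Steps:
$g = \frac{17}{6}$ ($g = 3 - \frac{1}{5 + 1} = 3 - \frac{1}{6} = \frac{17}{6} \approx 2.8333$)
$p = \frac{289}{36}$ ($p = \left(\frac{17}{6}\right)^{2} = \frac{289}{36} \approx 8.0278$)
$l{\left(U,G \right)} = G + 2 U$ ($l{\left(U,G \right)} = \left(G + U\right) + U = G + 2 U$)
$\left(1 \left(6 + 1\right) + \left(l{\left(0,p \right)} + 23\right)\right) + 76 \cdot 110 = \left(1 \left(6 + 1\right) + \left(\left(\frac{289}{36} + 2 \cdot 0\right) + 23\right)\right) + 76 \cdot 110 = \left(1 \cdot 7 + \left(\left(\frac{289}{36} + 0\right) + 23\right)\right) + 8360 = \left(7 + \left(\frac{289}{36} + 23\right)\right) + 8360 = \left(7 + \frac{1117}{36}\right) + 8360 = \frac{1369}{36} + 8360 = \frac{302329}{36}$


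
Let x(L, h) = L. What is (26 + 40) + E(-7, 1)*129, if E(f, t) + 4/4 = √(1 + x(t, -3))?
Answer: -63 + 129*√2 ≈ 119.43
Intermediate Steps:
E(f, t) = -1 + √(1 + t)
(26 + 40) + E(-7, 1)*129 = (26 + 40) + (-1 + √(1 + 1))*129 = 66 + (-1 + √2)*129 = 66 + (-129 + 129*√2) = -63 + 129*√2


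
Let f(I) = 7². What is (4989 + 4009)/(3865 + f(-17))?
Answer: 4499/1957 ≈ 2.2989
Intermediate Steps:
f(I) = 49
(4989 + 4009)/(3865 + f(-17)) = (4989 + 4009)/(3865 + 49) = 8998/3914 = 8998*(1/3914) = 4499/1957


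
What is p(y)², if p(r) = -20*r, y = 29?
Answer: 336400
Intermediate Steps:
p(y)² = (-20*29)² = (-580)² = 336400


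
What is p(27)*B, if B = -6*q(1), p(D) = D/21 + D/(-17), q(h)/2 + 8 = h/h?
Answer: -432/17 ≈ -25.412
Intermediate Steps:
q(h) = -14 (q(h) = -16 + 2*(h/h) = -16 + 2*1 = -16 + 2 = -14)
p(D) = -4*D/357 (p(D) = D*(1/21) + D*(-1/17) = D/21 - D/17 = -4*D/357)
B = 84 (B = -6*(-14) = 84)
p(27)*B = -4/357*27*84 = -36/119*84 = -432/17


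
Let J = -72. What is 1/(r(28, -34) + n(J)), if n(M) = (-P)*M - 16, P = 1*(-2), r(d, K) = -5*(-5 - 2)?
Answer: -1/125 ≈ -0.0080000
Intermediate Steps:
r(d, K) = 35 (r(d, K) = -5*(-7) = 35)
P = -2
n(M) = -16 + 2*M (n(M) = (-1*(-2))*M - 16 = 2*M - 16 = -16 + 2*M)
1/(r(28, -34) + n(J)) = 1/(35 + (-16 + 2*(-72))) = 1/(35 + (-16 - 144)) = 1/(35 - 160) = 1/(-125) = -1/125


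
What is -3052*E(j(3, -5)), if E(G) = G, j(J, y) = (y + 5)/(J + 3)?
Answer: 0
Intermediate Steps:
j(J, y) = (5 + y)/(3 + J)
-3052*E(j(3, -5)) = -3052*(5 - 5)/(3 + 3) = -3052*0/6 = -1526*0/3 = -3052*0 = 0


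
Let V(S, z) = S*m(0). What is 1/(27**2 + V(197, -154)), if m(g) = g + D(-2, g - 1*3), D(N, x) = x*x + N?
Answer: 1/2108 ≈ 0.00047438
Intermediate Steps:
D(N, x) = N + x**2 (D(N, x) = x**2 + N = N + x**2)
m(g) = -2 + g + (-3 + g)**2 (m(g) = g + (-2 + (g - 1*3)**2) = g + (-2 + (g - 3)**2) = g + (-2 + (-3 + g)**2) = -2 + g + (-3 + g)**2)
V(S, z) = 7*S (V(S, z) = S*(-2 + 0 + (-3 + 0)**2) = S*(-2 + 0 + (-3)**2) = S*(-2 + 0 + 9) = S*7 = 7*S)
1/(27**2 + V(197, -154)) = 1/(27**2 + 7*197) = 1/(729 + 1379) = 1/2108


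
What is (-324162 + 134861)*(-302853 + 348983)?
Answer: -8732455130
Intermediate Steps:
(-324162 + 134861)*(-302853 + 348983) = -189301*46130 = -8732455130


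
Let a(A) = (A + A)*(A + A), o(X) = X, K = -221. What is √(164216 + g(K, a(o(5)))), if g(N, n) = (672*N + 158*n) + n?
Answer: 2*√7901 ≈ 177.78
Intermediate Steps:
a(A) = 4*A² (a(A) = (2*A)*(2*A) = 4*A²)
g(N, n) = 159*n + 672*N (g(N, n) = (158*n + 672*N) + n = 159*n + 672*N)
√(164216 + g(K, a(o(5)))) = √(164216 + (159*(4*5²) + 672*(-221))) = √(164216 + (159*(4*25) - 148512)) = √(164216 + (159*100 - 148512)) = √(164216 + (15900 - 148512)) = √(164216 - 132612) = √31604 = 2*√7901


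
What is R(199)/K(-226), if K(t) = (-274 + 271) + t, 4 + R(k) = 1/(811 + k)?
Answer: 4039/231290 ≈ 0.017463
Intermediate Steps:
R(k) = -4 + 1/(811 + k)
K(t) = -3 + t
R(199)/K(-226) = ((-3243 - 4*199)/(811 + 199))/(-3 - 226) = ((-3243 - 796)/1010)/(-229) = ((1/1010)*(-4039))*(-1/229) = -4039/1010*(-1/229) = 4039/231290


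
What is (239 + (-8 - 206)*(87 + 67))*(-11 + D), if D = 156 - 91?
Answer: -1766718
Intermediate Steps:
D = 65
(239 + (-8 - 206)*(87 + 67))*(-11 + D) = (239 + (-8 - 206)*(87 + 67))*(-11 + 65) = (239 - 214*154)*54 = (239 - 32956)*54 = -32717*54 = -1766718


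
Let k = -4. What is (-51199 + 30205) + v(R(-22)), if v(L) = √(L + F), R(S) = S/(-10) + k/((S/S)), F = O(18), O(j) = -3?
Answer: -20994 + 2*I*√30/5 ≈ -20994.0 + 2.1909*I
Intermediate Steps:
F = -3
R(S) = -4 - S/10 (R(S) = S/(-10) - 4/(S/S) = S*(-⅒) - 4/1 = -S/10 - 4*1 = -S/10 - 4 = -4 - S/10)
v(L) = √(-3 + L) (v(L) = √(L - 3) = √(-3 + L))
(-51199 + 30205) + v(R(-22)) = (-51199 + 30205) + √(-3 + (-4 - ⅒*(-22))) = -20994 + √(-3 + (-4 + 11/5)) = -20994 + √(-3 - 9/5) = -20994 + √(-24/5) = -20994 + 2*I*√30/5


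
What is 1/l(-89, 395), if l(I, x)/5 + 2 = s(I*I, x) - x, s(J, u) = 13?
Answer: -1/1920 ≈ -0.00052083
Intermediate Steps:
l(I, x) = 55 - 5*x (l(I, x) = -10 + 5*(13 - x) = -10 + (65 - 5*x) = 55 - 5*x)
1/l(-89, 395) = 1/(55 - 5*395) = 1/(55 - 1975) = 1/(-1920) = -1/1920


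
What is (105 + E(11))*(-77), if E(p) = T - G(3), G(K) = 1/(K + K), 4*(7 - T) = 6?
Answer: -25487/3 ≈ -8495.7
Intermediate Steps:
T = 11/2 (T = 7 - ¼*6 = 7 - 3/2 = 11/2 ≈ 5.5000)
G(K) = 1/(2*K)
E(p) = 16/3 (E(p) = 11/2 - 1/(2*3) = 11/2 - 1*⅙ = 11/2 - ⅙ = 16/3)
(105 + E(11))*(-77) = (105 + 16/3)*(-77) = (331/3)*(-77) = -25487/3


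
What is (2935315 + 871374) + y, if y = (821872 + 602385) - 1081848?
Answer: 4149098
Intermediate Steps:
y = 342409 (y = 1424257 - 1081848 = 342409)
(2935315 + 871374) + y = (2935315 + 871374) + 342409 = 3806689 + 342409 = 4149098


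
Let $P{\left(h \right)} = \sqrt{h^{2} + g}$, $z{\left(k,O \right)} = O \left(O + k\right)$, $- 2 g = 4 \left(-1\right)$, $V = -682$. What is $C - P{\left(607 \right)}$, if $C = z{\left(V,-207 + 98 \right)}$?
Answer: $86219 - 3 \sqrt{40939} \approx 85612.0$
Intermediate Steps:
$g = 2$ ($g = - \frac{4 \left(-1\right)}{2} = \left(- \frac{1}{2}\right) \left(-4\right) = 2$)
$C = 86219$ ($C = \left(-207 + 98\right) \left(\left(-207 + 98\right) - 682\right) = - 109 \left(-109 - 682\right) = \left(-109\right) \left(-791\right) = 86219$)
$P{\left(h \right)} = \sqrt{2 + h^{2}}$ ($P{\left(h \right)} = \sqrt{h^{2} + 2} = \sqrt{2 + h^{2}}$)
$C - P{\left(607 \right)} = 86219 - \sqrt{2 + 607^{2}} = 86219 - \sqrt{2 + 368449} = 86219 - \sqrt{368451} = 86219 - 3 \sqrt{40939}$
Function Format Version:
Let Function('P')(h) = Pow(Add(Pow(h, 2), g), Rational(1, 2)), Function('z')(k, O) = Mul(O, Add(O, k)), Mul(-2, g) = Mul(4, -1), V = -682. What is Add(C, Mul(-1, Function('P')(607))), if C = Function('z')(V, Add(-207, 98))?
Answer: Add(86219, Mul(-3, Pow(40939, Rational(1, 2)))) ≈ 85612.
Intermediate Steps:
g = 2 (g = Mul(Rational(-1, 2), Mul(4, -1)) = Mul(Rational(-1, 2), -4) = 2)
C = 86219 (C = Mul(Add(-207, 98), Add(Add(-207, 98), -682)) = Mul(-109, Add(-109, -682)) = Mul(-109, -791) = 86219)
Function('P')(h) = Pow(Add(2, Pow(h, 2)), Rational(1, 2)) (Function('P')(h) = Pow(Add(Pow(h, 2), 2), Rational(1, 2)) = Pow(Add(2, Pow(h, 2)), Rational(1, 2)))
Add(C, Mul(-1, Function('P')(607))) = Add(86219, Mul(-1, Pow(Add(2, Pow(607, 2)), Rational(1, 2)))) = Add(86219, Mul(-1, Pow(Add(2, 368449), Rational(1, 2)))) = Add(86219, Mul(-1, Pow(368451, Rational(1, 2)))) = Add(86219, Mul(-1, Mul(3, Pow(40939, Rational(1, 2))))) = Add(86219, Mul(-3, Pow(40939, Rational(1, 2))))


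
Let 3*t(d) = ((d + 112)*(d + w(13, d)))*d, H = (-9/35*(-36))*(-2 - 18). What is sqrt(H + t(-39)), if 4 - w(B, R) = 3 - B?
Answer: sqrt(1153453)/7 ≈ 153.43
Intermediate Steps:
H = -1296/7 (H = (-9*1/35*(-36))*(-20) = -9/35*(-36)*(-20) = (324/35)*(-20) = -1296/7 ≈ -185.14)
w(B, R) = 1 + B (w(B, R) = 4 - (3 - B) = 4 + (-3 + B) = 1 + B)
t(d) = d*(14 + d)*(112 + d)/3 (t(d) = (((d + 112)*(d + (1 + 13)))*d)/3 = (((112 + d)*(d + 14))*d)/3 = (((112 + d)*(14 + d))*d)/3 = (((14 + d)*(112 + d))*d)/3 = (d*(14 + d)*(112 + d))/3 = d*(14 + d)*(112 + d)/3)
sqrt(H + t(-39)) = sqrt(-1296/7 + (1/3)*(-39)*(1568 + (-39)**2 + 126*(-39))) = sqrt(-1296/7 + (1/3)*(-39)*(1568 + 1521 - 4914)) = sqrt(-1296/7 + (1/3)*(-39)*(-1825)) = sqrt(-1296/7 + 23725) = sqrt(164779/7) = sqrt(1153453)/7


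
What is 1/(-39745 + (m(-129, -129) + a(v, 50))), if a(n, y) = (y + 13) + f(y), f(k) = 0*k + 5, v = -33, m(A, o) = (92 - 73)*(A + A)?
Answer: -1/44579 ≈ -2.2432e-5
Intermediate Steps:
m(A, o) = 38*A (m(A, o) = 19*(2*A) = 38*A)
f(k) = 5 (f(k) = 0 + 5 = 5)
a(n, y) = 18 + y (a(n, y) = (y + 13) + 5 = (13 + y) + 5 = 18 + y)
1/(-39745 + (m(-129, -129) + a(v, 50))) = 1/(-39745 + (38*(-129) + (18 + 50))) = 1/(-39745 + (-4902 + 68)) = 1/(-39745 - 4834) = 1/(-44579) = -1/44579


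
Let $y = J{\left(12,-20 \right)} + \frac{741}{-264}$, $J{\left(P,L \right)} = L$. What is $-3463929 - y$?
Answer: $- \frac{304823745}{88} \approx -3.4639 \cdot 10^{6}$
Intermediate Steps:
$y = - \frac{2007}{88}$ ($y = -20 + \frac{741}{-264} = -20 + 741 \left(- \frac{1}{264}\right) = -20 - \frac{247}{88} = - \frac{2007}{88} \approx -22.807$)
$-3463929 - y = -3463929 - - \frac{2007}{88} = -3463929 + \frac{2007}{88} = - \frac{304823745}{88}$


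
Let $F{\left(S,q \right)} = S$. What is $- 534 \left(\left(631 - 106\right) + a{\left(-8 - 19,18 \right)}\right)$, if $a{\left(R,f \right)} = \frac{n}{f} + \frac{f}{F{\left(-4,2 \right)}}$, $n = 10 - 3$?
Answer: $- \frac{834464}{3} \approx -2.7815 \cdot 10^{5}$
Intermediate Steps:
$n = 7$ ($n = 10 - 3 = 7$)
$a{\left(R,f \right)} = \frac{7}{f} - \frac{f}{4}$ ($a{\left(R,f \right)} = \frac{7}{f} + \frac{f}{-4} = \frac{7}{f} + f \left(- \frac{1}{4}\right) = \frac{7}{f} - \frac{f}{4}$)
$- 534 \left(\left(631 - 106\right) + a{\left(-8 - 19,18 \right)}\right) = - 534 \left(\left(631 - 106\right) + \left(\frac{7}{18} - \frac{9}{2}\right)\right) = - 534 \left(525 + \left(7 \cdot \frac{1}{18} - \frac{9}{2}\right)\right) = - 534 \left(525 + \left(\frac{7}{18} - \frac{9}{2}\right)\right) = - 534 \left(525 - \frac{37}{9}\right) = \left(-534\right) \frac{4688}{9} = - \frac{834464}{3}$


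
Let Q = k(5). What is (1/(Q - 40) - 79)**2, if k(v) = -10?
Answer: 15610401/2500 ≈ 6244.2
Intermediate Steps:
Q = -10
(1/(Q - 40) - 79)**2 = (1/(-10 - 40) - 79)**2 = (1/(-50) - 79)**2 = (-1/50 - 79)**2 = (-3951/50)**2 = 15610401/2500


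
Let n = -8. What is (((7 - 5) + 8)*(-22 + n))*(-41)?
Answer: 12300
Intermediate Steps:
(((7 - 5) + 8)*(-22 + n))*(-41) = (((7 - 5) + 8)*(-22 - 8))*(-41) = ((2 + 8)*(-30))*(-41) = (10*(-30))*(-41) = -300*(-41) = 12300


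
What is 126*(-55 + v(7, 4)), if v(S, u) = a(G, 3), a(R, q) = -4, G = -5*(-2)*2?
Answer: -7434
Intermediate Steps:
G = 20 (G = 10*2 = 20)
v(S, u) = -4
126*(-55 + v(7, 4)) = 126*(-55 - 4) = 126*(-59) = -7434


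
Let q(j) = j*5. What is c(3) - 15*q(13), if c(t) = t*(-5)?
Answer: -990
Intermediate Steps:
q(j) = 5*j
c(t) = -5*t
c(3) - 15*q(13) = -5*3 - 75*13 = -15 - 15*65 = -15 - 975 = -990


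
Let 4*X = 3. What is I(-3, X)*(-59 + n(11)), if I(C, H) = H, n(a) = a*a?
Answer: 93/2 ≈ 46.500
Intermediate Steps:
X = ¾ (X = (¼)*3 = ¾ ≈ 0.75000)
n(a) = a²
I(-3, X)*(-59 + n(11)) = 3*(-59 + 11²)/4 = 3*(-59 + 121)/4 = (¾)*62 = 93/2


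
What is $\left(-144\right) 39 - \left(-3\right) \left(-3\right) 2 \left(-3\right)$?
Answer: $-5562$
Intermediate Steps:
$\left(-144\right) 39 - \left(-3\right) \left(-3\right) 2 \left(-3\right) = -5616 - 9 \left(-6\right) = -5616 - -54 = -5616 + 54 = -5562$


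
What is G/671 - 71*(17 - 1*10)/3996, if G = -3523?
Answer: -14411395/2681316 ≈ -5.3747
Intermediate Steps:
G/671 - 71*(17 - 1*10)/3996 = -3523/671 - 71*(17 - 1*10)/3996 = -3523*1/671 - 71*(17 - 10)*(1/3996) = -3523/671 - 71*7*(1/3996) = -3523/671 - 497*1/3996 = -3523/671 - 497/3996 = -14411395/2681316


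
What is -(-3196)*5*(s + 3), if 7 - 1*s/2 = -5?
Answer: 431460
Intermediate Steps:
s = 24 (s = 14 - 2*(-5) = 14 + 10 = 24)
-(-3196)*5*(s + 3) = -(-3196)*5*(24 + 3) = -(-3196)*5*27 = -(-3196)*135 = -799*(-540) = 431460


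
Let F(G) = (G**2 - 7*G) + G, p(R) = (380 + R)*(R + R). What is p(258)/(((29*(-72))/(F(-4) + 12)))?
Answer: -24596/3 ≈ -8198.7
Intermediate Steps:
p(R) = 2*R*(380 + R) (p(R) = (380 + R)*(2*R) = 2*R*(380 + R))
F(G) = G**2 - 6*G
p(258)/(((29*(-72))/(F(-4) + 12))) = (2*258*(380 + 258))/(((29*(-72))/(-4*(-6 - 4) + 12))) = (2*258*638)/((-2088/(-4*(-10) + 12))) = 329208/((-2088/(40 + 12))) = 329208/((-2088/52)) = 329208/((-2088*1/52)) = 329208/(-522/13) = 329208*(-13/522) = -24596/3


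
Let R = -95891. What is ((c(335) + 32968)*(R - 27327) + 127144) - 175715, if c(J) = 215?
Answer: -4088791465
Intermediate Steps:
((c(335) + 32968)*(R - 27327) + 127144) - 175715 = ((215 + 32968)*(-95891 - 27327) + 127144) - 175715 = (33183*(-123218) + 127144) - 175715 = (-4088742894 + 127144) - 175715 = -4088615750 - 175715 = -4088791465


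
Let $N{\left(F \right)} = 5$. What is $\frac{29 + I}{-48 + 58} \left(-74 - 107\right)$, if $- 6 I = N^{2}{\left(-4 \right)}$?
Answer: $- \frac{26969}{60} \approx -449.48$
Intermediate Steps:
$I = - \frac{25}{6}$ ($I = - \frac{5^{2}}{6} = \left(- \frac{1}{6}\right) 25 = - \frac{25}{6} \approx -4.1667$)
$\frac{29 + I}{-48 + 58} \left(-74 - 107\right) = \frac{29 - \frac{25}{6}}{-48 + 58} \left(-74 - 107\right) = \frac{149}{6 \cdot 10} \left(-74 - 107\right) = \frac{149}{6} \cdot \frac{1}{10} \left(-181\right) = \frac{149}{60} \left(-181\right) = - \frac{26969}{60}$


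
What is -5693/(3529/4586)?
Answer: -26108098/3529 ≈ -7398.2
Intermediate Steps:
-5693/(3529/4586) = -5693/(3529*(1/4586)) = -5693/3529/4586 = -5693*4586/3529 = -26108098/3529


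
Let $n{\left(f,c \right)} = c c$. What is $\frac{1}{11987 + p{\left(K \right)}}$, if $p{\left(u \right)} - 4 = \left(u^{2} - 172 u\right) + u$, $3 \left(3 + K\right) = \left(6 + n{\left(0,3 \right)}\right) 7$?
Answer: $\frac{1}{7543} \approx 0.00013257$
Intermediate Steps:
$n{\left(f,c \right)} = c^{2}$
$K = 32$ ($K = -3 + \frac{\left(6 + 3^{2}\right) 7}{3} = -3 + \frac{\left(6 + 9\right) 7}{3} = -3 + \frac{15 \cdot 7}{3} = -3 + \frac{1}{3} \cdot 105 = -3 + 35 = 32$)
$p{\left(u \right)} = 4 + u^{2} - 171 u$ ($p{\left(u \right)} = 4 + \left(\left(u^{2} - 172 u\right) + u\right) = 4 + \left(u^{2} - 171 u\right) = 4 + u^{2} - 171 u$)
$\frac{1}{11987 + p{\left(K \right)}} = \frac{1}{11987 + \left(4 + 32^{2} - 5472\right)} = \frac{1}{11987 + \left(4 + 1024 - 5472\right)} = \frac{1}{11987 - 4444} = \frac{1}{7543}$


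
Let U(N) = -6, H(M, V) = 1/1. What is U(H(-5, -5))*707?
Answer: -4242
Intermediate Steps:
H(M, V) = 1
U(H(-5, -5))*707 = -6*707 = -4242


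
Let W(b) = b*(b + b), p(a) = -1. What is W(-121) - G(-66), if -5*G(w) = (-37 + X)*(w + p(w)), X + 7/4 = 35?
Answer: 117329/4 ≈ 29332.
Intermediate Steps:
X = 133/4 (X = -7/4 + 35 = 133/4 ≈ 33.250)
G(w) = -3/4 + 3*w/4 (G(w) = -(-37 + 133/4)*(w - 1)/5 = -(-3)*(-1 + w)/4 = -(15/4 - 15*w/4)/5 = -3/4 + 3*w/4)
W(b) = 2*b**2 (W(b) = b*(2*b) = 2*b**2)
W(-121) - G(-66) = 2*(-121)**2 - (-3/4 + (3/4)*(-66)) = 2*14641 - (-3/4 - 99/2) = 29282 - 1*(-201/4) = 29282 + 201/4 = 117329/4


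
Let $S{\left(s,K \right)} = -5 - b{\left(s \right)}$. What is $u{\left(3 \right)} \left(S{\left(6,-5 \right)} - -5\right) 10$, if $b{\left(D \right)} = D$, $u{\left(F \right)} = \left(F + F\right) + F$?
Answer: $-540$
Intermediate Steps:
$u{\left(F \right)} = 3 F$ ($u{\left(F \right)} = 2 F + F = 3 F$)
$S{\left(s,K \right)} = -5 - s$
$u{\left(3 \right)} \left(S{\left(6,-5 \right)} - -5\right) 10 = 3 \cdot 3 \left(\left(-5 - 6\right) - -5\right) 10 = 9 \left(\left(-5 - 6\right) + 5\right) 10 = 9 \left(-11 + 5\right) 10 = 9 \left(-6\right) 10 = \left(-54\right) 10 = -540$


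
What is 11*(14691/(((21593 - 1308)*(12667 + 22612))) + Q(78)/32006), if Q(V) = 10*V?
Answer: 236358320781/880946087965 ≈ 0.26830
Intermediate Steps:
11*(14691/(((21593 - 1308)*(12667 + 22612))) + Q(78)/32006) = 11*(14691/(((21593 - 1308)*(12667 + 22612))) + (10*78)/32006) = 11*(14691/((20285*35279)) + 780*(1/32006)) = 11*(14691/715634515 + 30/1231) = 11*(21487120071/880946087965) = 236358320781/880946087965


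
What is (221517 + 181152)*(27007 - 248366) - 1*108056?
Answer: -89134515227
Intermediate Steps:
(221517 + 181152)*(27007 - 248366) - 1*108056 = 402669*(-221359) - 108056 = -89134407171 - 108056 = -89134515227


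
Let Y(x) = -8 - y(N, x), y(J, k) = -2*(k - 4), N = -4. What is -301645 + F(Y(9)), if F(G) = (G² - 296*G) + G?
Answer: -302231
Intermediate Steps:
y(J, k) = 8 - 2*k (y(J, k) = -2*(-4 + k) = 8 - 2*k)
Y(x) = -16 + 2*x (Y(x) = -8 - (8 - 2*x) = -8 + (-8 + 2*x) = -16 + 2*x)
F(G) = G² - 295*G
-301645 + F(Y(9)) = -301645 + (-16 + 2*9)*(-295 + (-16 + 2*9)) = -301645 + (-16 + 18)*(-295 + (-16 + 18)) = -301645 + 2*(-295 + 2) = -301645 + 2*(-293) = -301645 - 586 = -302231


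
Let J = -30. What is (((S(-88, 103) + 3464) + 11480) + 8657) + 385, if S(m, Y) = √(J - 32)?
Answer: 23986 + I*√62 ≈ 23986.0 + 7.874*I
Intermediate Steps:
S(m, Y) = I*√62 (S(m, Y) = √(-30 - 32) = √(-62) = I*√62)
(((S(-88, 103) + 3464) + 11480) + 8657) + 385 = (((I*√62 + 3464) + 11480) + 8657) + 385 = (((3464 + I*√62) + 11480) + 8657) + 385 = ((14944 + I*√62) + 8657) + 385 = (23601 + I*√62) + 385 = 23986 + I*√62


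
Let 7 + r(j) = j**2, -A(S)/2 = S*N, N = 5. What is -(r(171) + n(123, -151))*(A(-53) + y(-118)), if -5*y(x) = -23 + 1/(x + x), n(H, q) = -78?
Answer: -4598112581/295 ≈ -1.5587e+7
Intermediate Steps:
y(x) = 23/5 - 1/(10*x) (y(x) = -(-23 + 1/(x + x))/5 = -(-23 + 1/(2*x))/5 = 23/5 - 1/(10*x))
A(S) = -10*S (A(S) = -2*S*5 = -10*S)
r(j) = -7 + j**2
-(r(171) + n(123, -151))*(A(-53) + y(-118)) = -((-7 + 171**2) - 78)*(-10*(-53) + (1/10)*(-1 + 46*(-118))/(-118)) = -((-7 + 29241) - 78)*(530 + (1/10)*(-1/118)*(-1 - 5428)) = -(29234 - 78)*(530 + (1/10)*(-1/118)*(-5429)) = -29156*(530 + 5429/1180) = -29156*630829/1180 = -1*4598112581/295 = -4598112581/295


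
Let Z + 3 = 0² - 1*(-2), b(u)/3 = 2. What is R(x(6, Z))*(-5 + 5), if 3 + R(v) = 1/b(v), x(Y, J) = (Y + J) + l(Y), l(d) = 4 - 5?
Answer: 0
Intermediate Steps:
l(d) = -1
b(u) = 6 (b(u) = 3*2 = 6)
Z = -1 (Z = -3 + (0² - 1*(-2)) = -3 + (0 + 2) = -3 + 2 = -1)
x(Y, J) = -1 + J + Y (x(Y, J) = (Y + J) - 1 = (J + Y) - 1 = -1 + J + Y)
R(v) = -17/6 (R(v) = -3 + 1/6 = -3 + 1*(⅙) = -3 + ⅙ = -17/6)
R(x(6, Z))*(-5 + 5) = -17*(-5 + 5)/6 = -17/6*0 = 0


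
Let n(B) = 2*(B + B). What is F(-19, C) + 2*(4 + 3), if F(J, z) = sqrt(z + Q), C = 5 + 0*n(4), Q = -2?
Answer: 14 + sqrt(3) ≈ 15.732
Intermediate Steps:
n(B) = 4*B (n(B) = 2*(2*B) = 4*B)
C = 5 (C = 5 + 0*(4*4) = 5 + 0*16 = 5 + 0 = 5)
F(J, z) = sqrt(-2 + z) (F(J, z) = sqrt(z - 2) = sqrt(-2 + z))
F(-19, C) + 2*(4 + 3) = sqrt(-2 + 5) + 2*(4 + 3) = sqrt(3) + 2*7 = sqrt(3) + 14 = 14 + sqrt(3)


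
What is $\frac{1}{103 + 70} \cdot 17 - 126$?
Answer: $- \frac{21781}{173} \approx -125.9$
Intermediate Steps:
$\frac{1}{103 + 70} \cdot 17 - 126 = \frac{1}{173} \cdot 17 - 126 = \frac{17}{173} - 126 = - \frac{21781}{173}$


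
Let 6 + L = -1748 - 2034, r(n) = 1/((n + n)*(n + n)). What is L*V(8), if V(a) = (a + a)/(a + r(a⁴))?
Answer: -4067334029312/536870913 ≈ -7576.0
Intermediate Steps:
r(n) = 1/(4*n²) (r(n) = 1/((2*n)*(2*n)) = 1/(4*n²))
V(a) = 2*a/(a + 1/(4*a⁸)) (V(a) = (a + a)/(a + 1/(4*(a⁴)²)) = (2*a)/(a + 1/(4*a⁸)) = 2*a/(a + 1/(4*a⁸)))
L = -3788 (L = -6 + (-1748 - 2034) = -6 - 3782 = -3788)
L*V(8) = -30304*8⁹/(1 + 4*8⁹) = -30304*134217728/(1 + 4*134217728) = -30304*134217728/(1 + 536870912) = -30304*134217728/536870913 = -3788*1073741824/536870913 = -4067334029312/536870913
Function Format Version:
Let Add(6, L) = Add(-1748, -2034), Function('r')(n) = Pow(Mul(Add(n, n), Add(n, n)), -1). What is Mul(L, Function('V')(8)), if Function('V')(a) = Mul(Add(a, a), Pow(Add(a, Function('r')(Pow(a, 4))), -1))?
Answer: Rational(-4067334029312, 536870913) ≈ -7576.0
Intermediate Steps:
Function('r')(n) = Mul(Rational(1, 4), Pow(n, -2)) (Function('r')(n) = Pow(Mul(Mul(2, n), Mul(2, n)), -1) = Pow(Mul(4, Pow(n, 2)), -1) = Mul(Rational(1, 4), Pow(n, -2)))
Function('V')(a) = Mul(2, a, Pow(Add(a, Mul(Rational(1, 4), Pow(a, -8))), -1)) (Function('V')(a) = Mul(Add(a, a), Pow(Add(a, Mul(Rational(1, 4), Pow(Pow(a, 4), -2))), -1)) = Mul(Mul(2, a), Pow(Add(a, Mul(Rational(1, 4), Pow(a, -8))), -1)) = Mul(2, a, Pow(Add(a, Mul(Rational(1, 4), Pow(a, -8))), -1)))
L = -3788 (L = Add(-6, Add(-1748, -2034)) = Add(-6, -3782) = -3788)
Mul(L, Function('V')(8)) = Mul(-3788, Mul(8, Pow(8, 9), Pow(Add(1, Mul(4, Pow(8, 9))), -1))) = Mul(-3788, Mul(8, 134217728, Pow(Add(1, Mul(4, 134217728)), -1))) = Mul(-3788, Mul(8, 134217728, Pow(Add(1, 536870912), -1))) = Mul(-3788, Mul(8, 134217728, Pow(536870913, -1))) = Mul(-3788, Mul(8, 134217728, Rational(1, 536870913))) = Mul(-3788, Rational(1073741824, 536870913)) = Rational(-4067334029312, 536870913)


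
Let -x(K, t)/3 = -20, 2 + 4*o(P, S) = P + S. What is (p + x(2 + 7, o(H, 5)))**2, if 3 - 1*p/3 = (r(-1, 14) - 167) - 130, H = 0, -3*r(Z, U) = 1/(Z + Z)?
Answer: 3682561/4 ≈ 9.2064e+5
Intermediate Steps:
r(Z, U) = -1/(6*Z) (r(Z, U) = -1/(3*(Z + Z)) = -1/(2*Z)/3 = -1/(6*Z))
o(P, S) = -1/2 + P/4 + S/4 (o(P, S) = -1/2 + (P + S)/4 = -1/2 + (P/4 + S/4) = -1/2 + P/4 + S/4)
p = 1799/2 (p = 9 - 3*((-1/6/(-1) - 167) - 130) = 9 - 3*((-1/6*(-1) - 167) - 130) = 9 - 3*((1/6 - 167) - 130) = 9 - 3*(-1001/6 - 130) = 9 - 3*(-1781/6) = 9 + 1781/2 = 1799/2 ≈ 899.50)
x(K, t) = 60 (x(K, t) = -3*(-20) = 60)
(p + x(2 + 7, o(H, 5)))**2 = (1799/2 + 60)**2 = (1919/2)**2 = 3682561/4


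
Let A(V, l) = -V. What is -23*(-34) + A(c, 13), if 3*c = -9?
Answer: 785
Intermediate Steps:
c = -3 (c = (1/3)*(-9) = -3)
-23*(-34) + A(c, 13) = -23*(-34) - 1*(-3) = 782 + 3 = 785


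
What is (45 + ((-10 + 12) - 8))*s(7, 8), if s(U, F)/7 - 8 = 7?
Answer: 4095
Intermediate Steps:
s(U, F) = 105 (s(U, F) = 56 + 7*7 = 56 + 49 = 105)
(45 + ((-10 + 12) - 8))*s(7, 8) = (45 + ((-10 + 12) - 8))*105 = (45 + (2 - 8))*105 = (45 - 6)*105 = 39*105 = 4095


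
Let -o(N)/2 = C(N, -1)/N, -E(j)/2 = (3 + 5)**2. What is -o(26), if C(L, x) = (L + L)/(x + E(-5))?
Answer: -4/129 ≈ -0.031008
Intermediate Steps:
E(j) = -128 (E(j) = -2*(3 + 5)**2 = -2*8**2 = -2*64 = -128)
C(L, x) = 2*L/(-128 + x) (C(L, x) = (L + L)/(x - 128) = (2*L)/(-128 + x) = 2*L/(-128 + x))
o(N) = 4/129 (o(N) = -2*2*N/(-128 - 1)/N = -2*2*N/(-129)/N = -2*2*N*(-1/129)/N = -2*(-2*N/129)/N = -2*(-2/129) = 4/129)
-o(26) = -1*4/129 = -4/129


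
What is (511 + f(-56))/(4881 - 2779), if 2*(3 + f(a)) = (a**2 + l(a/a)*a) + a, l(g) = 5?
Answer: 954/1051 ≈ 0.90771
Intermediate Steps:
f(a) = -3 + a**2/2 + 3*a (f(a) = -3 + ((a**2 + 5*a) + a)/2 = -3 + (a**2 + 6*a)/2 = -3 + (a**2/2 + 3*a) = -3 + a**2/2 + 3*a)
(511 + f(-56))/(4881 - 2779) = (511 + (-3 + (1/2)*(-56)**2 + 3*(-56)))/(4881 - 2779) = (511 + (-3 + (1/2)*3136 - 168))/2102 = (511 + (-3 + 1568 - 168))*(1/2102) = (511 + 1397)*(1/2102) = 1908*(1/2102) = 954/1051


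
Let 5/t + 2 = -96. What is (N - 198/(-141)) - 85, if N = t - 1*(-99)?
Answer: 70717/4606 ≈ 15.353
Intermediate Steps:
t = -5/98 (t = 5/(-2 - 96) = 5/(-98) = 5*(-1/98) = -5/98 ≈ -0.051020)
N = 9697/98 (N = -5/98 - 1*(-99) = -5/98 + 99 = 9697/98 ≈ 98.949)
(N - 198/(-141)) - 85 = (9697/98 - 198/(-141)) - 85 = (9697/98 - 198*(-1/141)) - 85 = (9697/98 + 66/47) - 85 = 462227/4606 - 85 = 70717/4606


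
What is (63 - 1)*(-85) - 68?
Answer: -5338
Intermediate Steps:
(63 - 1)*(-85) - 68 = 62*(-85) - 68 = -5270 - 68 = -5338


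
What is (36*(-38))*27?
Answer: -36936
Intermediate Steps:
(36*(-38))*27 = -1368*27 = -36936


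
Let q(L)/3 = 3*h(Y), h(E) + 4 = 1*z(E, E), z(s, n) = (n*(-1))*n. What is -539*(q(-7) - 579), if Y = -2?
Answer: 350889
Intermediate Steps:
z(s, n) = -n² (z(s, n) = (-n)*n = -n²)
h(E) = -4 - E² (h(E) = -4 + 1*(-E²) = -4 - E²)
q(L) = -72 (q(L) = 3*(3*(-4 - 1*(-2)²)) = 3*(3*(-4 - 1*4)) = 3*(3*(-4 - 4)) = 3*(3*(-8)) = 3*(-24) = -72)
-539*(q(-7) - 579) = -539*(-72 - 579) = -539*(-651) = 350889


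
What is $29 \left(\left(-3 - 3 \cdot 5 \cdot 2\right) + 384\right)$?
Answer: $10179$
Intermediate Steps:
$29 \left(\left(-3 - 3 \cdot 5 \cdot 2\right) + 384\right) = 29 \left(\left(-3 - 30\right) + 384\right) = 29 \left(-33 + 384\right) = 29 \cdot 351 = 10179$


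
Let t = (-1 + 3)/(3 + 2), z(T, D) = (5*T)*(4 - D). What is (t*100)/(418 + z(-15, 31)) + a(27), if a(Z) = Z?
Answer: 66001/2443 ≈ 27.016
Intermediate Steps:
z(T, D) = 5*T*(4 - D)
t = ⅖ (t = 2/5 = 2*(⅕) = ⅖ ≈ 0.40000)
(t*100)/(418 + z(-15, 31)) + a(27) = ((⅖)*100)/(418 + 5*(-15)*(4 - 1*31)) + 27 = 40/(418 + 5*(-15)*(4 - 31)) + 27 = 40/(418 + 5*(-15)*(-27)) + 27 = 40/(418 + 2025) + 27 = 40/2443 + 27 = 66001/2443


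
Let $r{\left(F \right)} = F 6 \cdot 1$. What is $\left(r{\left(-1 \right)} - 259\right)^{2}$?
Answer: $70225$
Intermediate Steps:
$r{\left(F \right)} = 6 F$ ($r{\left(F \right)} = 6 F 1 = 6 F$)
$\left(r{\left(-1 \right)} - 259\right)^{2} = \left(6 \left(-1\right) - 259\right)^{2} = \left(-6 - 259\right)^{2} = \left(-265\right)^{2} = 70225$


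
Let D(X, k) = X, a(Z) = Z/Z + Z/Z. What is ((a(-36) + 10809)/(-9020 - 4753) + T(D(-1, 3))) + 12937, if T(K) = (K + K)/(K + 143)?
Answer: 12650091017/977883 ≈ 12936.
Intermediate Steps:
a(Z) = 2 (a(Z) = 1 + 1 = 2)
T(K) = 2*K/(143 + K) (T(K) = (2*K)/(143 + K) = 2*K/(143 + K))
((a(-36) + 10809)/(-9020 - 4753) + T(D(-1, 3))) + 12937 = ((2 + 10809)/(-9020 - 4753) + 2*(-1)/(143 - 1)) + 12937 = (10811/(-13773) + 2*(-1)/142) + 12937 = (10811*(-1/13773) + 2*(-1)*(1/142)) + 12937 = (-10811/13773 - 1/71) + 12937 = -781354/977883 + 12937 = 12650091017/977883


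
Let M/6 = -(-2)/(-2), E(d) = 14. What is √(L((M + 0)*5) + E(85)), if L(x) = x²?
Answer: √914 ≈ 30.232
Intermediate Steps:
M = -6 (M = 6*(-(-2)/(-2)) = 6*(-(-2)*(-1)/2) = 6*(-1*1) = 6*(-1) = -6)
√(L((M + 0)*5) + E(85)) = √(((-6 + 0)*5)² + 14) = √((-6*5)² + 14) = √((-30)² + 14) = √(900 + 14) = √914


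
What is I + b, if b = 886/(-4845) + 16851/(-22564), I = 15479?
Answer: 1692102581021/109322580 ≈ 15478.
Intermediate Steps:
b = -101634799/109322580 (b = 886*(-1/4845) + 16851*(-1/22564) = -886/4845 - 16851/22564 = -101634799/109322580 ≈ -0.92968)
I + b = 15479 - 101634799/109322580 = 1692102581021/109322580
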